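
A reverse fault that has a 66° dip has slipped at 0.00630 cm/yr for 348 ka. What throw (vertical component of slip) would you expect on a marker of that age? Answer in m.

20 m

dip-slip = rate × time = 0.00630 cm/yr × 348 ka = 21.92 m
throw = dip-slip × sin(dip) = 21.92 × sin(66°) = 20 m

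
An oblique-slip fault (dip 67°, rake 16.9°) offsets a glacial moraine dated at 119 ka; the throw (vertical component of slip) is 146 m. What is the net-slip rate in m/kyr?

dip-slip = throw / sin(dip) = 146 / sin(67°) = 158.6 m
net slip = dip-slip / sin(rake) = 158.6 / sin(16.9°) = 545.6 m
rate = 545.6 m / 119 ka = 0.00458 m/yr = 4.58 m/kyr

4.58 m/kyr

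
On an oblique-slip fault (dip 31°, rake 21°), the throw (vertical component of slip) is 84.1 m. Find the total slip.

456 m

dip-slip = throw / sin(dip) = 84.1 / sin(31°) = 163.3 m
net slip = dip-slip / sin(rake) = 163.3 / sin(21°) = 456 m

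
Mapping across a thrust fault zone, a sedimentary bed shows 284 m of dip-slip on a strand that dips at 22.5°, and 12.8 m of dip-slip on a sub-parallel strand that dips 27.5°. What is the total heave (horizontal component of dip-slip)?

274 m

heave_A = 284 × cos(22.5°) = 262.4 m
heave_B = 12.8 × cos(27.5°) = 11.35 m
total = 262.4 + 11.35 = 274 m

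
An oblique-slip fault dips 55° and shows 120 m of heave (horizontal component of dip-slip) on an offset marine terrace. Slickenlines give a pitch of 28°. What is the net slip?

446 m

dip-slip = heave / cos(dip) = 120 / cos(55°) = 209.2 m
net slip = dip-slip / sin(rake) = 209.2 / sin(28°) = 446 m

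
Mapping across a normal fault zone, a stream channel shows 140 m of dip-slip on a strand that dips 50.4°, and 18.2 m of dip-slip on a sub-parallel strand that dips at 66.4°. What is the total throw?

125 m

throw_A = 140 × sin(50.4°) = 107.9 m
throw_B = 18.2 × sin(66.4°) = 16.68 m
total = 107.9 + 16.68 = 125 m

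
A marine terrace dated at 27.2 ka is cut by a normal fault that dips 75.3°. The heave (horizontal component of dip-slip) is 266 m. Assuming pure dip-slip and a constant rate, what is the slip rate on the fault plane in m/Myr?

38500 m/Myr

dip-slip = heave / cos(dip) = 266 m / cos(75.3°) = 1048 m
rate = 1048 m / 27.2 ka = 0.0385 m/yr = 38500 m/Myr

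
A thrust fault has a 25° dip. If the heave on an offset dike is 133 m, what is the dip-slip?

147 m

dip-slip = heave / cos(dip) = 133 / cos(25°) = 147 m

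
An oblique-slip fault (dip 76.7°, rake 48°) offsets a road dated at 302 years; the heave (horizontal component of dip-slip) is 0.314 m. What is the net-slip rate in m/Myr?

6080 m/Myr

dip-slip = heave / cos(dip) = 0.314 / cos(76.7°) = 1.365 m
net slip = dip-slip / sin(rake) = 1.365 / sin(48°) = 1.837 m
rate = 1.837 m / 302 years = 0.00608 m/yr = 6080 m/Myr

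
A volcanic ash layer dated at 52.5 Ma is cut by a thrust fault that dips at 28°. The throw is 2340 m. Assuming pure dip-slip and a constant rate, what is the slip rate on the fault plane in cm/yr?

dip-slip = throw / sin(dip) = 2340 m / sin(28°) = 4984 m
rate = 4984 m / 52.5 Ma = 0.0000949 m/yr = 0.00949 cm/yr

0.00949 cm/yr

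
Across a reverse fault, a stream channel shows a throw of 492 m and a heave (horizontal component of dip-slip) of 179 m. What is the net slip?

524 m

net slip = √(throw² + heave²) = √(492² + 179²) = 524 m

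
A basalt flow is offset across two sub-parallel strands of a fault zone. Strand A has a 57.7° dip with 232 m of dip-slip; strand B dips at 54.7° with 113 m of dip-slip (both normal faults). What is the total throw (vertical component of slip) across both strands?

288 m

throw_A = 232 × sin(57.7°) = 196.1 m
throw_B = 113 × sin(54.7°) = 92.22 m
total = 196.1 + 92.22 = 288 m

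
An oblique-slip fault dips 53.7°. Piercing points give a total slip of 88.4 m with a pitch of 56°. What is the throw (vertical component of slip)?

dip-slip = net slip × sin(rake) = 88.4 m × sin(56°) = 73.29 m
throw = dip-slip × sin(dip) = 73.29 × sin(53.7°) = 59.1 m

59.1 m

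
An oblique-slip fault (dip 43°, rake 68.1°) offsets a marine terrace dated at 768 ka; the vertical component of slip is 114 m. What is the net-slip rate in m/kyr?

0.235 m/kyr

dip-slip = throw / sin(dip) = 114 / sin(43°) = 167.2 m
net slip = dip-slip / sin(rake) = 167.2 / sin(68.1°) = 180.2 m
rate = 180.2 m / 768 ka = 0.000235 m/yr = 0.235 m/kyr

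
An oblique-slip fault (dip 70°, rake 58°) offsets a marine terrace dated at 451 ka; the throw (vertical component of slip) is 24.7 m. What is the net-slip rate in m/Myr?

68.7 m/Myr

dip-slip = throw / sin(dip) = 24.7 / sin(70°) = 26.29 m
net slip = dip-slip / sin(rake) = 26.29 / sin(58°) = 30.99 m
rate = 30.99 m / 451 ka = 0.0000687 m/yr = 68.7 m/Myr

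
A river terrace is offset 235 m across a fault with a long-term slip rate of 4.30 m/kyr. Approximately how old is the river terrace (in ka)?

age = offset / rate = 235 m / (4.30 m/kyr) = 54700 yr = 54.7 ka

54.7 ka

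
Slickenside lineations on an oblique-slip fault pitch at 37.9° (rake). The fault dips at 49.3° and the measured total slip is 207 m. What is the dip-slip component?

dip-slip = net slip × sin(rake) = 207 m × sin(37.9°) = 127 m

127 m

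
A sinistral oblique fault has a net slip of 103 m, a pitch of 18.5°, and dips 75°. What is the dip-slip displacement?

32.7 m

dip-slip = net slip × sin(rake) = 103 m × sin(18.5°) = 32.7 m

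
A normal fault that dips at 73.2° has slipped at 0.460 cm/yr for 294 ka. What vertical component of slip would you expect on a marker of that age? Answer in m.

1290 m

dip-slip = rate × time = 0.460 cm/yr × 294 ka = 1352 m
throw = dip-slip × sin(dip) = 1352 × sin(73.2°) = 1290 m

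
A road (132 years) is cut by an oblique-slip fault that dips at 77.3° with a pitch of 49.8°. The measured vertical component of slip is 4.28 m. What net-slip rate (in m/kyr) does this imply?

dip-slip = throw / sin(dip) = 4.28 / sin(77.3°) = 4.387 m
net slip = dip-slip / sin(rake) = 4.387 / sin(49.8°) = 5.744 m
rate = 5.744 m / 132 years = 0.0435 m/yr = 43.5 m/kyr

43.5 m/kyr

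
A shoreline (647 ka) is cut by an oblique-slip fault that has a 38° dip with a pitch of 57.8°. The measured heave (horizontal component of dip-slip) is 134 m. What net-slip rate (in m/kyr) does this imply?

dip-slip = heave / cos(dip) = 134 / cos(38°) = 170 m
net slip = dip-slip / sin(rake) = 170 / sin(57.8°) = 201 m
rate = 201 m / 647 ka = 0.000311 m/yr = 0.311 m/kyr

0.311 m/kyr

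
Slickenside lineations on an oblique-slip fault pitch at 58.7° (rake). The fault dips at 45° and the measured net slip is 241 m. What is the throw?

dip-slip = net slip × sin(rake) = 241 m × sin(58.7°) = 205.9 m
throw = dip-slip × sin(dip) = 205.9 × sin(45°) = 146 m

146 m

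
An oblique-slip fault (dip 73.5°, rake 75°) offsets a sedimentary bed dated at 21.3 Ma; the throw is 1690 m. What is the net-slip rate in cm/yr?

dip-slip = throw / sin(dip) = 1690 / sin(73.5°) = 1763 m
net slip = dip-slip / sin(rake) = 1763 / sin(75°) = 1825 m
rate = 1825 m / 21.3 Ma = 0.0000857 m/yr = 0.00857 cm/yr

0.00857 cm/yr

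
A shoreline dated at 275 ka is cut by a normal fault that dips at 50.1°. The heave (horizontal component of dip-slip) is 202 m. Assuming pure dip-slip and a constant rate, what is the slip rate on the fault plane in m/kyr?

1.15 m/kyr

dip-slip = heave / cos(dip) = 202 m / cos(50.1°) = 314.9 m
rate = 314.9 m / 275 ka = 0.00115 m/yr = 1.15 m/kyr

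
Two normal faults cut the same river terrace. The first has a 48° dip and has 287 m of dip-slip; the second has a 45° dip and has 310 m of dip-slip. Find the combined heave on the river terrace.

411 m

heave_A = 287 × cos(48°) = 192 m
heave_B = 310 × cos(45°) = 219.2 m
total = 192 + 219.2 = 411 m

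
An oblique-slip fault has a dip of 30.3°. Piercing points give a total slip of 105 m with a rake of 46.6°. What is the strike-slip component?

72.1 m

strike-slip = net slip × cos(rake) = 105 m × cos(46.6°) = 72.1 m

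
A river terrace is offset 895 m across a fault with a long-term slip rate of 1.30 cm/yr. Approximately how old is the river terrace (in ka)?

68.8 ka

age = offset / rate = 895 m / (1.30 cm/yr) = 68800 yr = 68.8 ka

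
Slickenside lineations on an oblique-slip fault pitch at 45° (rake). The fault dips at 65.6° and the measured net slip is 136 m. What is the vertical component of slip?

dip-slip = net slip × sin(rake) = 136 m × sin(45°) = 96.17 m
throw = dip-slip × sin(dip) = 96.17 × sin(65.6°) = 87.6 m

87.6 m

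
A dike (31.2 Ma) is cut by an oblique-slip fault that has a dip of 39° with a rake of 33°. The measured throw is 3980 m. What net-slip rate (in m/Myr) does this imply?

dip-slip = throw / sin(dip) = 3980 / sin(39°) = 6324 m
net slip = dip-slip / sin(rake) = 6324 / sin(33°) = 11610 m
rate = 11610 m / 31.2 Ma = 0.000372 m/yr = 372 m/Myr

372 m/Myr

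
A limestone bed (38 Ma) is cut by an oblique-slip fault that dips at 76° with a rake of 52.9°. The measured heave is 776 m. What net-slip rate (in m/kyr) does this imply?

0.106 m/kyr

dip-slip = heave / cos(dip) = 776 / cos(76°) = 3208 m
net slip = dip-slip / sin(rake) = 3208 / sin(52.9°) = 4022 m
rate = 4022 m / 38 Ma = 0.000106 m/yr = 0.106 m/kyr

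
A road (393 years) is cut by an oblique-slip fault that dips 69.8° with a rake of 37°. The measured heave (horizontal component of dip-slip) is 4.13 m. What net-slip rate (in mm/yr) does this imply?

50.6 mm/yr

dip-slip = heave / cos(dip) = 4.13 / cos(69.8°) = 11.96 m
net slip = dip-slip / sin(rake) = 11.96 / sin(37°) = 19.87 m
rate = 19.87 m / 393 years = 0.0506 m/yr = 50.6 mm/yr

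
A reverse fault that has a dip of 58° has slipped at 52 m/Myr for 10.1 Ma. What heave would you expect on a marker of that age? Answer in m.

dip-slip = rate × time = 52 m/Myr × 10.1 Ma = 525.2 m
heave = dip-slip × cos(dip) = 525.2 × cos(58°) = 278 m

278 m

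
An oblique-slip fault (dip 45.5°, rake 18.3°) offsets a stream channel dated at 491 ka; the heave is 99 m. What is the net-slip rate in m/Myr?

916 m/Myr

dip-slip = heave / cos(dip) = 99 / cos(45.5°) = 141.2 m
net slip = dip-slip / sin(rake) = 141.2 / sin(18.3°) = 449.8 m
rate = 449.8 m / 491 ka = 0.000916 m/yr = 916 m/Myr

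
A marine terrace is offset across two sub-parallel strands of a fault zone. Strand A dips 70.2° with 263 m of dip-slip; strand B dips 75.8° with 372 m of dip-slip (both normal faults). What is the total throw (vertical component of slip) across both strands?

throw_A = 263 × sin(70.2°) = 247.5 m
throw_B = 372 × sin(75.8°) = 360.6 m
total = 247.5 + 360.6 = 608 m

608 m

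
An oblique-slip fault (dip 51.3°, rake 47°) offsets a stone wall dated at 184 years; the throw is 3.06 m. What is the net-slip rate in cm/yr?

2.91 cm/yr

dip-slip = throw / sin(dip) = 3.06 / sin(51.3°) = 3.921 m
net slip = dip-slip / sin(rake) = 3.921 / sin(47°) = 5.361 m
rate = 5.361 m / 184 years = 0.0291 m/yr = 2.91 cm/yr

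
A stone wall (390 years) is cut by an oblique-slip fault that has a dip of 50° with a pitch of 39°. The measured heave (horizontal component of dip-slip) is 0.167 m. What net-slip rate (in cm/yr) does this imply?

0.106 cm/yr

dip-slip = heave / cos(dip) = 0.167 / cos(50°) = 0.2598 m
net slip = dip-slip / sin(rake) = 0.2598 / sin(39°) = 0.4128 m
rate = 0.4128 m / 390 years = 0.00106 m/yr = 0.106 cm/yr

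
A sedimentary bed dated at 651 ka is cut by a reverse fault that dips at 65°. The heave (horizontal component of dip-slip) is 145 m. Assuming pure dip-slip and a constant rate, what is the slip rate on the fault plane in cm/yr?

0.0527 cm/yr

dip-slip = heave / cos(dip) = 145 m / cos(65°) = 343.1 m
rate = 343.1 m / 651 ka = 0.000527 m/yr = 0.0527 cm/yr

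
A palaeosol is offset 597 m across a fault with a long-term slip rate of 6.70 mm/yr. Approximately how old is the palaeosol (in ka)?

89.1 ka

age = offset / rate = 597 m / (6.70 mm/yr) = 89100 yr = 89.1 ka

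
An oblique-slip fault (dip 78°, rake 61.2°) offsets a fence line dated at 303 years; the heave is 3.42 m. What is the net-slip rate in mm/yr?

dip-slip = heave / cos(dip) = 3.42 / cos(78°) = 16.45 m
net slip = dip-slip / sin(rake) = 16.45 / sin(61.2°) = 18.77 m
rate = 18.77 m / 303 years = 0.0620 m/yr = 62 mm/yr

62 mm/yr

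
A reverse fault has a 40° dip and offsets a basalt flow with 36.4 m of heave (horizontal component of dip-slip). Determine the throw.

30.5 m

throw = heave × tan(dip) = 36.4 × tan(40°) = 30.5 m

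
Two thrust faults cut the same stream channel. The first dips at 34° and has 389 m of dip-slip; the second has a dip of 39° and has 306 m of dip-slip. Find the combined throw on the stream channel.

throw_A = 389 × sin(34°) = 217.5 m
throw_B = 306 × sin(39°) = 192.6 m
total = 217.5 + 192.6 = 410 m

410 m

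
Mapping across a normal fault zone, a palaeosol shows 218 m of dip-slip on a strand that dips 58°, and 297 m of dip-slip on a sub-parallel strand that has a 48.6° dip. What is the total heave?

heave_A = 218 × cos(58°) = 115.5 m
heave_B = 297 × cos(48.6°) = 196.4 m
total = 115.5 + 196.4 = 312 m

312 m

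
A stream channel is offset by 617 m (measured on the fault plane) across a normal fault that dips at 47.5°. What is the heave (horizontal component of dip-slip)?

heave = dip-slip × cos(dip) = 617 m × cos(47.5°) = 417 m

417 m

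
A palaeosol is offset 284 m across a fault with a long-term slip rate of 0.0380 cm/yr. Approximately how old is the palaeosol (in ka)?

age = offset / rate = 284 m / (0.0380 cm/yr) = 747000 yr = 747 ka

747 ka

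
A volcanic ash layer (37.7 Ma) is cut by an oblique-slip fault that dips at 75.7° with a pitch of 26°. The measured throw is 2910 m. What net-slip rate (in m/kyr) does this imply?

0.182 m/kyr

dip-slip = throw / sin(dip) = 2910 / sin(75.7°) = 3003 m
net slip = dip-slip / sin(rake) = 3003 / sin(26°) = 6850 m
rate = 6850 m / 37.7 Ma = 0.000182 m/yr = 0.182 m/kyr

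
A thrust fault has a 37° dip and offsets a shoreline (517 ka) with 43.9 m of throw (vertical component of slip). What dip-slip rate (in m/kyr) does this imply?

0.141 m/kyr

dip-slip = throw / sin(dip) = 43.9 m / sin(37°) = 72.95 m
rate = 72.95 m / 517 ka = 0.000141 m/yr = 0.141 m/kyr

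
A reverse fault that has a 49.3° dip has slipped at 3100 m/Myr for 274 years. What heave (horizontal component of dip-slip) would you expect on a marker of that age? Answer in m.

dip-slip = rate × time = 3100 m/Myr × 274 years = 0.8494 m
heave = dip-slip × cos(dip) = 0.8494 × cos(49.3°) = 0.554 m

0.554 m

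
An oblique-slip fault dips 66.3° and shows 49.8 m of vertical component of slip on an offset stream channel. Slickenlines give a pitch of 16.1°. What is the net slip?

dip-slip = throw / sin(dip) = 49.8 / sin(66.3°) = 54.39 m
net slip = dip-slip / sin(rake) = 54.39 / sin(16.1°) = 196 m

196 m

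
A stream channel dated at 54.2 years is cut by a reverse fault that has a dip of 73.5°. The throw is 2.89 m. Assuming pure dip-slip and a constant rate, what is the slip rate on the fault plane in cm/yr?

dip-slip = throw / sin(dip) = 2.89 m / sin(73.5°) = 3.014 m
rate = 3.014 m / 54.2 years = 0.0556 m/yr = 5.56 cm/yr

5.56 cm/yr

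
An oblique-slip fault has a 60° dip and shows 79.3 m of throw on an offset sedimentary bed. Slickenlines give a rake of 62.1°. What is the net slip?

104 m

dip-slip = throw / sin(dip) = 79.3 / sin(60°) = 91.57 m
net slip = dip-slip / sin(rake) = 91.57 / sin(62.1°) = 104 m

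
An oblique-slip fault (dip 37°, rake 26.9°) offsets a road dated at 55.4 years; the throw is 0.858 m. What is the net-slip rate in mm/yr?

56.9 mm/yr

dip-slip = throw / sin(dip) = 0.858 / sin(37°) = 1.426 m
net slip = dip-slip / sin(rake) = 1.426 / sin(26.9°) = 3.151 m
rate = 3.151 m / 55.4 years = 0.0569 m/yr = 56.9 mm/yr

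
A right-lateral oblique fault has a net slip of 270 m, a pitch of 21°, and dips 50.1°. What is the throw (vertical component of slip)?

dip-slip = net slip × sin(rake) = 270 m × sin(21°) = 96.76 m
throw = dip-slip × sin(dip) = 96.76 × sin(50.1°) = 74.2 m

74.2 m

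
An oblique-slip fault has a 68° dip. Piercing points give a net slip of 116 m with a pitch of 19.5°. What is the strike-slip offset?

strike-slip = net slip × cos(rake) = 116 m × cos(19.5°) = 109 m

109 m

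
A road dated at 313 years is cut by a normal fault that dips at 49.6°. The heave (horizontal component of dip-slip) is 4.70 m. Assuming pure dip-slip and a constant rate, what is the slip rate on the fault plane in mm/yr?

dip-slip = heave / cos(dip) = 4.70 m / cos(49.6°) = 7.252 m
rate = 7.252 m / 313 years = 0.0232 m/yr = 23.2 mm/yr

23.2 mm/yr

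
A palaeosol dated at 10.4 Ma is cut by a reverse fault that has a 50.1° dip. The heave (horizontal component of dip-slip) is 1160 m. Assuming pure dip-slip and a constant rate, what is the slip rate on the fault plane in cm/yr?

dip-slip = heave / cos(dip) = 1160 m / cos(50.1°) = 1808 m
rate = 1808 m / 10.4 Ma = 0.000174 m/yr = 0.0174 cm/yr

0.0174 cm/yr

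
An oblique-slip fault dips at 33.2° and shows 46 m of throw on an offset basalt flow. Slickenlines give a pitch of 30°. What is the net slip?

dip-slip = throw / sin(dip) = 46 / sin(33.2°) = 84.01 m
net slip = dip-slip / sin(rake) = 84.01 / sin(30°) = 168 m

168 m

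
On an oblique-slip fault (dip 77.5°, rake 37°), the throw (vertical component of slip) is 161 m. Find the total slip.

274 m

dip-slip = throw / sin(dip) = 161 / sin(77.5°) = 164.9 m
net slip = dip-slip / sin(rake) = 164.9 / sin(37°) = 274 m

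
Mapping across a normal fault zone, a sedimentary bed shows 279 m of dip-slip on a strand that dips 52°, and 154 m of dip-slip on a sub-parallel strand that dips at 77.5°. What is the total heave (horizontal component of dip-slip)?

205 m

heave_A = 279 × cos(52°) = 171.8 m
heave_B = 154 × cos(77.5°) = 33.33 m
total = 171.8 + 33.33 = 205 m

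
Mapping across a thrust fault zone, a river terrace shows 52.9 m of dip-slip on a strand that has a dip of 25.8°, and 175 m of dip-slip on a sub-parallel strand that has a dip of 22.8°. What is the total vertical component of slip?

90.8 m

throw_A = 52.9 × sin(25.8°) = 23.02 m
throw_B = 175 × sin(22.8°) = 67.82 m
total = 23.02 + 67.82 = 90.8 m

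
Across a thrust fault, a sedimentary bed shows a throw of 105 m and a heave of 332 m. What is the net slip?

net slip = √(throw² + heave²) = √(105² + 332²) = 348 m

348 m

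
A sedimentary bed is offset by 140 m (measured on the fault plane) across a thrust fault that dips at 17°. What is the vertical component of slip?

throw = dip-slip × sin(dip) = 140 m × sin(17°) = 40.9 m

40.9 m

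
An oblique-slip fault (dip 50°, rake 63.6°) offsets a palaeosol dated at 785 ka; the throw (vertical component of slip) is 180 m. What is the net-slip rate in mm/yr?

dip-slip = throw / sin(dip) = 180 / sin(50°) = 235 m
net slip = dip-slip / sin(rake) = 235 / sin(63.6°) = 262.3 m
rate = 262.3 m / 785 ka = 0.000334 m/yr = 0.334 mm/yr

0.334 mm/yr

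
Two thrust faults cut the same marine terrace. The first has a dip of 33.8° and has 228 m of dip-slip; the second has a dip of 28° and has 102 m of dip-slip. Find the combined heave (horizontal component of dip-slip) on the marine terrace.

280 m

heave_A = 228 × cos(33.8°) = 189.5 m
heave_B = 102 × cos(28°) = 90.06 m
total = 189.5 + 90.06 = 280 m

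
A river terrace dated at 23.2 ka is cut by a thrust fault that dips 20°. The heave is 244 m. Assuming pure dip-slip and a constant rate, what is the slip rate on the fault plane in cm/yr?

1.12 cm/yr

dip-slip = heave / cos(dip) = 244 m / cos(20°) = 259.7 m
rate = 259.7 m / 23.2 ka = 0.0112 m/yr = 1.12 cm/yr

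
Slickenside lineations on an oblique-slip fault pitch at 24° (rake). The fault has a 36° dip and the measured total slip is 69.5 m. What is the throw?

dip-slip = net slip × sin(rake) = 69.5 m × sin(24°) = 28.27 m
throw = dip-slip × sin(dip) = 28.27 × sin(36°) = 16.6 m

16.6 m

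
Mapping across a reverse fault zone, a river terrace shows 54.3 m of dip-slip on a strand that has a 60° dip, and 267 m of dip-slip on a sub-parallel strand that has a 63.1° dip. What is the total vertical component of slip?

285 m

throw_A = 54.3 × sin(60°) = 47.03 m
throw_B = 267 × sin(63.1°) = 238.1 m
total = 47.03 + 238.1 = 285 m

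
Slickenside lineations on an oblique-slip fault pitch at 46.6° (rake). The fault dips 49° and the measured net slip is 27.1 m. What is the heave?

12.9 m

dip-slip = net slip × sin(rake) = 27.1 m × sin(46.6°) = 19.69 m
heave = dip-slip × cos(dip) = 19.69 × cos(49°) = 12.9 m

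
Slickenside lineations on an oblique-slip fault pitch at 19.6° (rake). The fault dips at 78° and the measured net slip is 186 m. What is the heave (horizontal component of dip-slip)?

13 m

dip-slip = net slip × sin(rake) = 186 m × sin(19.6°) = 62.39 m
heave = dip-slip × cos(dip) = 62.39 × cos(78°) = 13 m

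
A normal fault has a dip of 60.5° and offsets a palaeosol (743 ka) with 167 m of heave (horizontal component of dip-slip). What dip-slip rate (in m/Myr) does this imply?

456 m/Myr

dip-slip = heave / cos(dip) = 167 m / cos(60.5°) = 339.1 m
rate = 339.1 m / 743 ka = 0.000456 m/yr = 456 m/Myr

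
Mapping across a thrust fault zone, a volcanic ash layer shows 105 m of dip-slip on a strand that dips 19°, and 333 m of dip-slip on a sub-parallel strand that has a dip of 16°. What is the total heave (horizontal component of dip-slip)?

419 m

heave_A = 105 × cos(19°) = 99.28 m
heave_B = 333 × cos(16°) = 320.1 m
total = 99.28 + 320.1 = 419 m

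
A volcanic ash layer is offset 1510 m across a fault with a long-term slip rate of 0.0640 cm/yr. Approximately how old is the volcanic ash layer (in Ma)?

2.36 Ma

age = offset / rate = 1510 m / (0.0640 cm/yr) = 2.36e+06 yr = 2.36 Ma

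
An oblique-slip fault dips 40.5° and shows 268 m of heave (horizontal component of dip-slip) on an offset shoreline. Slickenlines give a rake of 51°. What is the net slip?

dip-slip = heave / cos(dip) = 268 / cos(40.5°) = 352.4 m
net slip = dip-slip / sin(rake) = 352.4 / sin(51°) = 454 m

454 m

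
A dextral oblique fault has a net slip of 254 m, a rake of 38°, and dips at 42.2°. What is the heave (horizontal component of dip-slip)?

116 m

dip-slip = net slip × sin(rake) = 254 m × sin(38°) = 156.4 m
heave = dip-slip × cos(dip) = 156.4 × cos(42.2°) = 116 m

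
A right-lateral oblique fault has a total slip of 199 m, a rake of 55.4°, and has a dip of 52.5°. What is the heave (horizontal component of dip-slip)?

dip-slip = net slip × sin(rake) = 199 m × sin(55.4°) = 163.8 m
heave = dip-slip × cos(dip) = 163.8 × cos(52.5°) = 99.7 m

99.7 m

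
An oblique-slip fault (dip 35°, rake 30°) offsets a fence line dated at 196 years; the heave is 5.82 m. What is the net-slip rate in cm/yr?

7.25 cm/yr

dip-slip = heave / cos(dip) = 5.82 / cos(35°) = 7.105 m
net slip = dip-slip / sin(rake) = 7.105 / sin(30°) = 14.21 m
rate = 14.21 m / 196 years = 0.0725 m/yr = 7.25 cm/yr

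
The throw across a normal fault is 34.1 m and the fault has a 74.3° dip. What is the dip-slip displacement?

35.4 m

dip-slip = throw / sin(dip) = 34.1 / sin(74.3°) = 35.4 m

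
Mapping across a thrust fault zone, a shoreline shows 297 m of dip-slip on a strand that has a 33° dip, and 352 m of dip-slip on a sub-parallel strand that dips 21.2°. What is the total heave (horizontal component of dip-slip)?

577 m

heave_A = 297 × cos(33°) = 249.1 m
heave_B = 352 × cos(21.2°) = 328.2 m
total = 249.1 + 328.2 = 577 m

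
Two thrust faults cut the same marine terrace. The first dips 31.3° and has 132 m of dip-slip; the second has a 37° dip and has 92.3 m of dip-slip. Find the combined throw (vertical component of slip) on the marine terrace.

throw_A = 132 × sin(31.3°) = 68.58 m
throw_B = 92.3 × sin(37°) = 55.55 m
total = 68.58 + 55.55 = 124 m

124 m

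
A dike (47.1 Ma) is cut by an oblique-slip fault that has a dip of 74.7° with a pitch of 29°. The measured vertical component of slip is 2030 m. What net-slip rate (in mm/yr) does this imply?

dip-slip = throw / sin(dip) = 2030 / sin(74.7°) = 2105 m
net slip = dip-slip / sin(rake) = 2105 / sin(29°) = 4341 m
rate = 4341 m / 47.1 Ma = 0.0000922 m/yr = 0.0922 mm/yr

0.0922 mm/yr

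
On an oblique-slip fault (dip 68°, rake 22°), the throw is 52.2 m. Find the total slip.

150 m

dip-slip = throw / sin(dip) = 52.2 / sin(68°) = 56.30 m
net slip = dip-slip / sin(rake) = 56.30 / sin(22°) = 150 m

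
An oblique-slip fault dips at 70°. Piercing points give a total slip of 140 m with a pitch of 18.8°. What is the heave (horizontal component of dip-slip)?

15.4 m

dip-slip = net slip × sin(rake) = 140 m × sin(18.8°) = 45.12 m
heave = dip-slip × cos(dip) = 45.12 × cos(70°) = 15.4 m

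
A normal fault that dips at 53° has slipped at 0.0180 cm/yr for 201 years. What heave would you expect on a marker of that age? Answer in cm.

dip-slip = rate × time = 0.0180 cm/yr × 201 years = 0.03618 m
heave = dip-slip × cos(dip) = 0.03618 × cos(53°) = 0.0218 m = 2.18 cm

2.18 cm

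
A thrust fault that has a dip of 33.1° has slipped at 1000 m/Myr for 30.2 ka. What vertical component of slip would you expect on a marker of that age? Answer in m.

dip-slip = rate × time = 1000 m/Myr × 30.2 ka = 30.20 m
throw = dip-slip × sin(dip) = 30.20 × sin(33.1°) = 16.5 m

16.5 m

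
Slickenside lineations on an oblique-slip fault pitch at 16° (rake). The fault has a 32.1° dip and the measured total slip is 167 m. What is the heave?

39 m

dip-slip = net slip × sin(rake) = 167 m × sin(16°) = 46.03 m
heave = dip-slip × cos(dip) = 46.03 × cos(32.1°) = 39 m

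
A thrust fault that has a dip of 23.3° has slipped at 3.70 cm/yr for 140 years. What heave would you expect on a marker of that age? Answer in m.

dip-slip = rate × time = 3.70 cm/yr × 140 years = 5.180 m
heave = dip-slip × cos(dip) = 5.180 × cos(23.3°) = 4.76 m

4.76 m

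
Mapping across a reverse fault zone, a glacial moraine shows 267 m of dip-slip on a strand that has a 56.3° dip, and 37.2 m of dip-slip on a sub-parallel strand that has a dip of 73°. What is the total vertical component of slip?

throw_A = 267 × sin(56.3°) = 222.1 m
throw_B = 37.2 × sin(73°) = 35.57 m
total = 222.1 + 35.57 = 258 m

258 m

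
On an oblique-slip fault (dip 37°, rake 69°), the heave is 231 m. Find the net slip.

dip-slip = heave / cos(dip) = 231 / cos(37°) = 289.2 m
net slip = dip-slip / sin(rake) = 289.2 / sin(69°) = 310 m

310 m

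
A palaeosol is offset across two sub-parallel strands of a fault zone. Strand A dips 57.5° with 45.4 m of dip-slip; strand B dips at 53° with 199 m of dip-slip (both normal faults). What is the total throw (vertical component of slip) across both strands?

197 m

throw_A = 45.4 × sin(57.5°) = 38.29 m
throw_B = 199 × sin(53°) = 158.9 m
total = 38.29 + 158.9 = 197 m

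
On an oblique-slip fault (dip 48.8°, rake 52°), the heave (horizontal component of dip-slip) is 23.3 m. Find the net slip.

44.9 m

dip-slip = heave / cos(dip) = 23.3 / cos(48.8°) = 35.37 m
net slip = dip-slip / sin(rake) = 35.37 / sin(52°) = 44.9 m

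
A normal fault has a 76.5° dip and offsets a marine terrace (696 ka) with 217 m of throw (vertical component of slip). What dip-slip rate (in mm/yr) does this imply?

dip-slip = throw / sin(dip) = 217 m / sin(76.5°) = 223.2 m
rate = 223.2 m / 696 ka = 0.000321 m/yr = 0.321 mm/yr

0.321 mm/yr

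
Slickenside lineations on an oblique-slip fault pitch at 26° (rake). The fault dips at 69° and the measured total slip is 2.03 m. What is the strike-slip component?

1.82 m

strike-slip = net slip × cos(rake) = 2.03 m × cos(26°) = 1.82 m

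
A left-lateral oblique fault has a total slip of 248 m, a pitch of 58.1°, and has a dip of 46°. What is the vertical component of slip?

dip-slip = net slip × sin(rake) = 248 m × sin(58.1°) = 210.5 m
throw = dip-slip × sin(dip) = 210.5 × sin(46°) = 151 m

151 m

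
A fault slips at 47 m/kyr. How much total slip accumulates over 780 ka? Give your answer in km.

36.7 km

slip = rate × time = 47 m/kyr × 780 ka = 36700 m = 36.7 km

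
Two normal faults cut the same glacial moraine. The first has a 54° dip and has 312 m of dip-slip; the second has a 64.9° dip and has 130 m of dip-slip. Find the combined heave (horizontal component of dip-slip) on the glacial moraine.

heave_A = 312 × cos(54°) = 183.4 m
heave_B = 130 × cos(64.9°) = 55.15 m
total = 183.4 + 55.15 = 239 m

239 m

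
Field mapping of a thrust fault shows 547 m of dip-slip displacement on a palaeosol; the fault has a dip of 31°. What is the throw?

throw = dip-slip × sin(dip) = 547 m × sin(31°) = 282 m

282 m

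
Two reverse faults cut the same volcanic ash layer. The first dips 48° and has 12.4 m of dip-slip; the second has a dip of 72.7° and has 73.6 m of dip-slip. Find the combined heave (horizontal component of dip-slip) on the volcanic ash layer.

heave_A = 12.4 × cos(48°) = 8.297 m
heave_B = 73.6 × cos(72.7°) = 21.89 m
total = 8.297 + 21.89 = 30.2 m

30.2 m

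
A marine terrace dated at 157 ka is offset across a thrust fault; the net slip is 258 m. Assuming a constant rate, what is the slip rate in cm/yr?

0.164 cm/yr

rate = 258 m / 157 ka = 0.00164 m/yr = 0.164 cm/yr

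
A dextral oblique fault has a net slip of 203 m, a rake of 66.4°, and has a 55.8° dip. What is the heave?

dip-slip = net slip × sin(rake) = 203 m × sin(66.4°) = 186 m
heave = dip-slip × cos(dip) = 186 × cos(55.8°) = 105 m

105 m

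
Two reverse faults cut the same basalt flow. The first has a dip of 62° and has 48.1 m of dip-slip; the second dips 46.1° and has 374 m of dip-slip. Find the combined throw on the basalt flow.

312 m

throw_A = 48.1 × sin(62°) = 42.47 m
throw_B = 374 × sin(46.1°) = 269.5 m
total = 42.47 + 269.5 = 312 m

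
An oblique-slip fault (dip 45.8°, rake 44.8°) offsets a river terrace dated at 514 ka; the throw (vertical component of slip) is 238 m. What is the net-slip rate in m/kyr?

dip-slip = throw / sin(dip) = 238 / sin(45.8°) = 332 m
net slip = dip-slip / sin(rake) = 332 / sin(44.8°) = 471.1 m
rate = 471.1 m / 514 ka = 0.000917 m/yr = 0.917 m/kyr

0.917 m/kyr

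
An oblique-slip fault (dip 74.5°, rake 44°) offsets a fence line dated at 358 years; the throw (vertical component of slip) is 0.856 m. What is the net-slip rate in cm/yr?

0.357 cm/yr

dip-slip = throw / sin(dip) = 0.856 / sin(74.5°) = 0.8883 m
net slip = dip-slip / sin(rake) = 0.8883 / sin(44°) = 1.279 m
rate = 1.279 m / 358 years = 0.00357 m/yr = 0.357 cm/yr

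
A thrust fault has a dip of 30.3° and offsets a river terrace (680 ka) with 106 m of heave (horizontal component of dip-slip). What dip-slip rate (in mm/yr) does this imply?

0.181 mm/yr

dip-slip = heave / cos(dip) = 106 m / cos(30.3°) = 122.8 m
rate = 122.8 m / 680 ka = 0.000181 m/yr = 0.181 mm/yr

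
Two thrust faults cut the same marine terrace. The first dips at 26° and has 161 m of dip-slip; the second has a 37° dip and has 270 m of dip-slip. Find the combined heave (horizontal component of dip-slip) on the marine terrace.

heave_A = 161 × cos(26°) = 144.7 m
heave_B = 270 × cos(37°) = 215.6 m
total = 144.7 + 215.6 = 360 m

360 m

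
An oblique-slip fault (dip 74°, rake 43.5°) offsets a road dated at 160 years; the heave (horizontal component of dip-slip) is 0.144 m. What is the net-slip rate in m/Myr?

4740 m/Myr

dip-slip = heave / cos(dip) = 0.144 / cos(74°) = 0.5224 m
net slip = dip-slip / sin(rake) = 0.5224 / sin(43.5°) = 0.7589 m
rate = 0.7589 m / 160 years = 0.00474 m/yr = 4740 m/Myr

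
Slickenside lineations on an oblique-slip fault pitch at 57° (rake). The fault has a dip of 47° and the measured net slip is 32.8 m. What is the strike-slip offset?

17.9 m

strike-slip = net slip × cos(rake) = 32.8 m × cos(57°) = 17.9 m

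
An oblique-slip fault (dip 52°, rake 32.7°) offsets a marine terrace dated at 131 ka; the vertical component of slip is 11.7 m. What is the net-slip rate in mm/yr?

0.210 mm/yr

dip-slip = throw / sin(dip) = 11.7 / sin(52°) = 14.85 m
net slip = dip-slip / sin(rake) = 14.85 / sin(32.7°) = 27.48 m
rate = 27.48 m / 131 ka = 0.000210 m/yr = 0.210 mm/yr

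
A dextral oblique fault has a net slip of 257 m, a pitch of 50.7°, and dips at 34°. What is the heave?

165 m

dip-slip = net slip × sin(rake) = 257 m × sin(50.7°) = 198.9 m
heave = dip-slip × cos(dip) = 198.9 × cos(34°) = 165 m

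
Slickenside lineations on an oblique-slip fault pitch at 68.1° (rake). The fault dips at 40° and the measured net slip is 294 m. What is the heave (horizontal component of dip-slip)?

209 m

dip-slip = net slip × sin(rake) = 294 m × sin(68.1°) = 272.8 m
heave = dip-slip × cos(dip) = 272.8 × cos(40°) = 209 m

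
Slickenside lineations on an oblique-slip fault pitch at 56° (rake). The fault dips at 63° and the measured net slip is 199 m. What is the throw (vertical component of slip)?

dip-slip = net slip × sin(rake) = 199 m × sin(56°) = 165 m
throw = dip-slip × sin(dip) = 165 × sin(63°) = 147 m

147 m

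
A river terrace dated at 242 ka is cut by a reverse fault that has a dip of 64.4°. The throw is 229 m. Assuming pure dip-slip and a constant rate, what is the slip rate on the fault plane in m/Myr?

dip-slip = throw / sin(dip) = 229 m / sin(64.4°) = 253.9 m
rate = 253.9 m / 242 ka = 0.00105 m/yr = 1050 m/Myr

1050 m/Myr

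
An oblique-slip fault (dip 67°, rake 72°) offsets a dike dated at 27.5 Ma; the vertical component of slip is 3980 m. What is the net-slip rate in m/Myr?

dip-slip = throw / sin(dip) = 3980 / sin(67°) = 4324 m
net slip = dip-slip / sin(rake) = 4324 / sin(72°) = 4546 m
rate = 4546 m / 27.5 Ma = 0.000165 m/yr = 165 m/Myr

165 m/Myr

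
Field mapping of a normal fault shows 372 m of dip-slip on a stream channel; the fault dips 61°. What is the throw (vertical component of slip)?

325 m

throw = dip-slip × sin(dip) = 372 m × sin(61°) = 325 m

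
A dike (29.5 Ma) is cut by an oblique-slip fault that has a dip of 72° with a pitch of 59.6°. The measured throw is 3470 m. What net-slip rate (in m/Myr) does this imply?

dip-slip = throw / sin(dip) = 3470 / sin(72°) = 3649 m
net slip = dip-slip / sin(rake) = 3649 / sin(59.6°) = 4230 m
rate = 4230 m / 29.5 Ma = 0.000143 m/yr = 143 m/Myr

143 m/Myr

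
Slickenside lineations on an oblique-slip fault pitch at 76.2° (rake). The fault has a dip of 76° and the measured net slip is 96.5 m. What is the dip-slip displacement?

dip-slip = net slip × sin(rake) = 96.5 m × sin(76.2°) = 93.7 m

93.7 m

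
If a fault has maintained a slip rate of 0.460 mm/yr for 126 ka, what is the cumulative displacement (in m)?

58 m

slip = rate × time = 0.460 mm/yr × 126 ka = 58 m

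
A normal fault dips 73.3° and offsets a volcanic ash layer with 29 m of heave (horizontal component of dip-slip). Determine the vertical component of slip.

throw = heave × tan(dip) = 29 × tan(73.3°) = 96.7 m

96.7 m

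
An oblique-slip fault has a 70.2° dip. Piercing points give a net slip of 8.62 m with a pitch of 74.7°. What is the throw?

7.82 m

dip-slip = net slip × sin(rake) = 8.62 m × sin(74.7°) = 8.314 m
throw = dip-slip × sin(dip) = 8.314 × sin(70.2°) = 7.82 m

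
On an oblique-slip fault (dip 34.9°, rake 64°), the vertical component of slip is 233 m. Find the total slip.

dip-slip = throw / sin(dip) = 233 / sin(34.9°) = 407.2 m
net slip = dip-slip / sin(rake) = 407.2 / sin(64°) = 453 m

453 m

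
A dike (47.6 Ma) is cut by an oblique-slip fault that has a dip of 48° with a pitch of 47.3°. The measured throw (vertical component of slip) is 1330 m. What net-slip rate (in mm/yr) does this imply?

0.0512 mm/yr

dip-slip = throw / sin(dip) = 1330 / sin(48°) = 1790 m
net slip = dip-slip / sin(rake) = 1790 / sin(47.3°) = 2435 m
rate = 2435 m / 47.6 Ma = 0.0000512 m/yr = 0.0512 mm/yr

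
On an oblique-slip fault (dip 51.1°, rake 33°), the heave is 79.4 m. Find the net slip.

232 m

dip-slip = heave / cos(dip) = 79.4 / cos(51.1°) = 126.4 m
net slip = dip-slip / sin(rake) = 126.4 / sin(33°) = 232 m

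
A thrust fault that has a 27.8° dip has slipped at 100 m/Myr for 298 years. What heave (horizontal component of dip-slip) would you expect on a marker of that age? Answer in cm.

dip-slip = rate × time = 100 m/Myr × 298 years = 0.02980 m
heave = dip-slip × cos(dip) = 0.02980 × cos(27.8°) = 0.0264 m = 2.64 cm

2.64 cm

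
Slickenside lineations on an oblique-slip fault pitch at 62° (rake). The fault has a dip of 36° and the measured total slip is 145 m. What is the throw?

dip-slip = net slip × sin(rake) = 145 m × sin(62°) = 128 m
throw = dip-slip × sin(dip) = 128 × sin(36°) = 75.3 m

75.3 m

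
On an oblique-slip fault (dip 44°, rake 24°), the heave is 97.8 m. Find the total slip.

dip-slip = heave / cos(dip) = 97.8 / cos(44°) = 136 m
net slip = dip-slip / sin(rake) = 136 / sin(24°) = 334 m

334 m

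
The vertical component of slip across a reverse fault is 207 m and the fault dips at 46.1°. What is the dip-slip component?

dip-slip = throw / sin(dip) = 207 / sin(46.1°) = 287 m

287 m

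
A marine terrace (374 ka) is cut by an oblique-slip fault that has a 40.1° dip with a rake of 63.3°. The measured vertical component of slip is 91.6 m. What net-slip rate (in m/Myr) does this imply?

426 m/Myr

dip-slip = throw / sin(dip) = 91.6 / sin(40.1°) = 142.2 m
net slip = dip-slip / sin(rake) = 142.2 / sin(63.3°) = 159.2 m
rate = 159.2 m / 374 ka = 0.000426 m/yr = 426 m/Myr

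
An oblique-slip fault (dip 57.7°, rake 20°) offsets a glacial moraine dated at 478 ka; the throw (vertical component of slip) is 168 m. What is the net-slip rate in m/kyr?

dip-slip = throw / sin(dip) = 168 / sin(57.7°) = 198.8 m
net slip = dip-slip / sin(rake) = 198.8 / sin(20°) = 581.1 m
rate = 581.1 m / 478 ka = 0.00122 m/yr = 1.22 m/kyr

1.22 m/kyr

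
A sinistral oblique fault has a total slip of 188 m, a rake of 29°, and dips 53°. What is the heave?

dip-slip = net slip × sin(rake) = 188 m × sin(29°) = 91.14 m
heave = dip-slip × cos(dip) = 91.14 × cos(53°) = 54.9 m

54.9 m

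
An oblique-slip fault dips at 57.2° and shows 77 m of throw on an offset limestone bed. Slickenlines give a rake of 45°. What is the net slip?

130 m

dip-slip = throw / sin(dip) = 77 / sin(57.2°) = 91.60 m
net slip = dip-slip / sin(rake) = 91.60 / sin(45°) = 130 m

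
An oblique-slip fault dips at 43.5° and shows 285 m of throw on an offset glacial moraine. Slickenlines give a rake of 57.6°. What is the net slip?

490 m

dip-slip = throw / sin(dip) = 285 / sin(43.5°) = 414 m
net slip = dip-slip / sin(rake) = 414 / sin(57.6°) = 490 m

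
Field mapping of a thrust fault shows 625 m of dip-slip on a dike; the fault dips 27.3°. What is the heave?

555 m

heave = dip-slip × cos(dip) = 625 m × cos(27.3°) = 555 m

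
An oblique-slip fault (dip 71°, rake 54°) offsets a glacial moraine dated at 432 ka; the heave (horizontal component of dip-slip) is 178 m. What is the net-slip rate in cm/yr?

dip-slip = heave / cos(dip) = 178 / cos(71°) = 546.7 m
net slip = dip-slip / sin(rake) = 546.7 / sin(54°) = 675.8 m
rate = 675.8 m / 432 ka = 0.00156 m/yr = 0.156 cm/yr

0.156 cm/yr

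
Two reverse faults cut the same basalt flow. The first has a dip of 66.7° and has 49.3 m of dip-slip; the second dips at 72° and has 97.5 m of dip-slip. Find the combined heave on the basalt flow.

49.6 m

heave_A = 49.3 × cos(66.7°) = 19.50 m
heave_B = 97.5 × cos(72°) = 30.13 m
total = 19.50 + 30.13 = 49.6 m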